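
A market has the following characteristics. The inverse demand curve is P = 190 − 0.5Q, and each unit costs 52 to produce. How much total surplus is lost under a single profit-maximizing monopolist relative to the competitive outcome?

Competitive firms price at marginal cost: P = 52, giving Q = 276.
Monopoly sets MR = MC: 190 − Q = 52 ⇒ Q = 138, P = 190 − 0.5·138 = 121.
DWL is the triangle between Q = 138 and Q = 276: ½·(276 − 138)·(121 − 52) = 4761.

DWL = 4761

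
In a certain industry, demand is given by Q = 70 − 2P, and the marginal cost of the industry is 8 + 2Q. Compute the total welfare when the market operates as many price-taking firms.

TS = 145.8

Inverting demand: P = 35 − 0.5Q.
Competitive equilibrium sets price equal to marginal cost: 35 − 0.5Q = 8 + 2Q, so Q = 10.8 and P = 29.6.
CS = ½·(35 − 29.6)·10.8 = 29.16; PS = (29.6·10.8 − 8·10.8 − ½·2·10.8²) = 116.64; TS = 145.8.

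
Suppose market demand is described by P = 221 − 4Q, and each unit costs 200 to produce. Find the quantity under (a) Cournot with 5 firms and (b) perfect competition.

Cournot with 5 identical firms: the symmetric best-response condition is 221 − 24q = 200. Each firm produces q = 0.875, total output Q = 4.375, price P = 203.5.
Competitive firms price at marginal cost: P = 200, giving Q = 5.25.

Cournot: Q = 4.375; Competition: Q = 5.25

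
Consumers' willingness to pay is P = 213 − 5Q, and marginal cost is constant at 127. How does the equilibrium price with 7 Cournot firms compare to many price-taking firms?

Cournot: P = 137.75; Competition: P = 127

Cournot with 7 identical firms: the symmetric best-response condition is 213 − 40q = 127. Each firm produces q = 2.15, total output Q = 15.05, price P = 137.75.
Under competition P = MC = 127, so Q = (213 − 127)/5 = 17.2.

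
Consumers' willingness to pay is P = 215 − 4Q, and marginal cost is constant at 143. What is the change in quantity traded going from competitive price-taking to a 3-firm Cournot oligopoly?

Under competition P = MC = 143, so Q = (215 − 143)/4 = 18.
In a 3-firm Cournot equilibrium, symmetry and the first-order condition give q = (215 − 143)/(16) = 4.5. So Q = 13.5 and P = 161.
Change in quantity traded: 13.5 − 18 = −4.5.

Quantity traded falls by 4.5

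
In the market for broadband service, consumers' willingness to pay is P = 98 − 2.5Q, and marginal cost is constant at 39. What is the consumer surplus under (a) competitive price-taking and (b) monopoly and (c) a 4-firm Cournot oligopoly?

Competition: CS = 696.2; Monopoly: CS = 174.05; Cournot: CS = 445.568

Perfect competition: P = MC = 39, so 98 − 2.5Q = 39 and Q = 23.6.
CS = ½·(98 − 39)·23.6 = 696.2.
A monopolist chooses Q where MR = MC. MR = 98 − 5Q; setting this equal to 39 gives Q = 11.8 and P = 68.5.
CS = ½·(98 − 68.5)·11.8 = 174.05.
With 4 symmetric Cournot firms, each firm's FOC gives 98 − 12.5q = 39, so q = 4.72, Q = 4·4.72 = 18.88, and P = 50.8.
CS = ½·(98 − 50.8)·18.88 = 445.568.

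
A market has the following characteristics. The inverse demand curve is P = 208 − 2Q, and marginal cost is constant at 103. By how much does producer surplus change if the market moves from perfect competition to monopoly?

PS rises by 1378.125

Under competition P = MC = 103, so Q = (208 − 103)/2 = 52.5.
PS = (103 − 103)·52.5 = 0.
A monopolist chooses Q where MR = MC. MR = 208 − 4Q; setting this equal to 103 gives Q = 26.25 and P = 155.5.
PS = (155.5 − 103)·26.25 = 1378.125.
Change in producer surplus: 1378.125 − 0 = 1378.125.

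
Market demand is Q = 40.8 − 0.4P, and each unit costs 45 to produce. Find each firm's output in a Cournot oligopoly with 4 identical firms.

q_i = 4.56

Inverting demand: P = 102 − 2.5Q.
With 4 symmetric Cournot firms, each firm's FOC gives 102 − 12.5q = 45, so q = 4.56, Q = 4·4.56 = 18.24, and P = 56.4.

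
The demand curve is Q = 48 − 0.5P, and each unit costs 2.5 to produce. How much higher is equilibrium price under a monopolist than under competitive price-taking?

Inverting demand: P = 96 − 2Q.
Under competition P = MC = 2.5, so Q = (96 − 2.5)/2 = 46.75.
Monopoly sets MR = MC: 96 − 4Q = 2.5 ⇒ Q = 23.375, P = 96 − 2·23.375 = 49.25.
Change in equilibrium price: 49.25 − 2.5 = 46.75.

Equilibrium price rises by 46.75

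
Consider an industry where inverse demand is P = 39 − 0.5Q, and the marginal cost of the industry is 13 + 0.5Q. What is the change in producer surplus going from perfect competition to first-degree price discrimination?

Producer surplus rises by 169

Competitive equilibrium sets price equal to marginal cost: 39 − 0.5Q = 13 + 0.5Q, so Q = 26 and P = 26.
PS = P·Q − VC(Q) = 26·26 − (13·26 + ½·0.5·26²) = 169.
Under first-degree price discrimination the firm charges each unit its demand price and produces up to where P = MC, i.e. Q = 26. Consumer surplus is zero; producer surplus equals total surplus.
PS = ½·(39 − 13)·26 = 338.
Change in producer surplus: 338 − 169 = 169.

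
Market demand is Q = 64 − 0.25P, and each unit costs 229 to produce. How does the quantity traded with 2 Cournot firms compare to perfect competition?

Inverting demand: P = 256 − 4Q.
With 2 symmetric Cournot firms, each firm's FOC gives 256 − 12q = 229, so q = 2.25, Q = 2·2.25 = 4.5, and P = 238.
Under competition P = MC = 229, so Q = (256 − 229)/4 = 6.75.

Cournot: Q = 4.5; Competition: Q = 6.75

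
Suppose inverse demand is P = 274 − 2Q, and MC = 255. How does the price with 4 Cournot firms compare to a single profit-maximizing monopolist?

Cournot with 4 identical firms: the symmetric best-response condition is 274 − 10q = 255. Each firm produces q = 1.9, total output Q = 7.6, price P = 258.8.
Monopoly sets MR = MC: 274 − 4Q = 255 ⇒ Q = 4.75, P = 274 − 2·4.75 = 264.5.

Cournot: P = 258.8; Monopoly: P = 264.5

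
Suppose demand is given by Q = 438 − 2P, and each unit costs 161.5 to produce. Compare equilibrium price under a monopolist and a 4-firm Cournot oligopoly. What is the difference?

P falls by 17.25

Inverting demand: P = 219 − 0.5Q.
A monopolist chooses Q where MR = MC. MR = 219 − Q; setting this equal to 161.5 gives Q = 57.5 and P = 190.25.
In a 4-firm Cournot equilibrium, symmetry and the first-order condition give q = (219 − 161.5)/(2.5) = 23. So Q = 92 and P = 173.
Change in equilibrium price: 173 − 190.25 = −17.25.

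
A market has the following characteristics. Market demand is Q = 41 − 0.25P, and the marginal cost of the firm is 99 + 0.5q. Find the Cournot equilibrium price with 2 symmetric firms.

P = 122.4

Inverting demand: P = 164 − 4Q.
Cournot with 2 identical firms: the symmetric best-response condition is 164 − 12q = 99 + 0.5q. Each firm produces q = 5.2, total output Q = 10.4, price P = 122.4.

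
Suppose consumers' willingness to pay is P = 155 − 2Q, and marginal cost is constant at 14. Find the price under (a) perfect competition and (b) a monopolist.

Perfect competition: P = MC = 14, so 155 − 2Q = 14 and Q = 70.5.
Monopoly sets MR = MC: 155 − 4Q = 14 ⇒ Q = 35.25, P = 155 − 2·35.25 = 84.5.

Competition: P = 14; Monopoly: P = 84.5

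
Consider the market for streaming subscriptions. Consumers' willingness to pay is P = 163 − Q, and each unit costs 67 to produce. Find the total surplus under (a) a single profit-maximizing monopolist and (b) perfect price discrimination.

Monopoly: TS = 3456; Perfect PD: TS = 4608

Monopoly sets MR = MC: 163 − 2Q = 67 ⇒ Q = 48, P = 163 − 48 = 115.
CS = ½·(163 − 115)·48 = 1152; PS = (115 − 67)·48 = 2304; TS = 3456.
A perfectly discriminating monopolist sells every unit with P(Q) ≥ MC(Q), so output equals the competitive quantity Q = 96. Each buyer pays their reservation price, so CS = 0 and the firm captures all surplus.
TS = 4608 (equal to competitive TS).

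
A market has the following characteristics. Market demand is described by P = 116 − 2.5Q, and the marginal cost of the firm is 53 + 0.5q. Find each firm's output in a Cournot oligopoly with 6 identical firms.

q_i = 3.5

In a 6-firm Cournot equilibrium, symmetry and the first-order condition give q = (116 − 53)/(18) = 3.5. So Q = 21 and P = 63.5.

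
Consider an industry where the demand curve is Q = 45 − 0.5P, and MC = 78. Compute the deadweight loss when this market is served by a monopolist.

DWL = 9

Inverting demand: P = 90 − 2Q.
Under competition P = MC = 78, so Q = (90 − 78)/2 = 6.
The monopolist equates marginal revenue to marginal cost: 90 − 4Q = 78, so Q = 3. From demand, P = 84.
DWL is the triangle between Q = 3 and Q = 6: ½·(6 − 3)·(84 − 78) = 9.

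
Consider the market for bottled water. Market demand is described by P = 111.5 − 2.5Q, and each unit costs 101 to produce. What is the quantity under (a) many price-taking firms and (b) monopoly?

Competition: Q = 4.2; Monopoly: Q = 2.1

Under competition P = MC = 101, so Q = (111.5 − 101)/2.5 = 4.2.
Monopoly sets MR = MC: 111.5 − 5Q = 101 ⇒ Q = 2.1, P = 111.5 − 2.5·2.1 = 106.25.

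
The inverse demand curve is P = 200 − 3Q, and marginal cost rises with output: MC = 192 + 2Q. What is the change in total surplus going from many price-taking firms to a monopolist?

Competitive equilibrium sets price equal to marginal cost: 200 − 3Q = 192 + 2Q, so Q = 1.6 and P = 195.2.
CS = ½·(200 − 195.2)·1.6 = 3.84; PS = (195.2·1.6 − 192·1.6 − ½·2·1.6²) = 2.56; TS = 6.4.
A monopolist chooses Q where MR = MC. MR = 200 − 6Q; setting this equal to 192 + 2Q gives Q = 1 and P = 197.
CS = ½·(200 − 197)·1 = 1.5; PS = (197·1 − 192·1 − ½·2·1²) = 4; TS = 5.5.
Change in total surplus: 5.5 − 6.4 = −0.9.

TS falls by 0.9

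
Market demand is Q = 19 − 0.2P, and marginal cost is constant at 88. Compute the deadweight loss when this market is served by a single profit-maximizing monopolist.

Inverting demand: P = 95 − 5Q.
Perfect competition: P = MC = 88, so 95 − 5Q = 88 and Q = 1.4.
The monopolist equates marginal revenue to marginal cost: 95 − 10Q = 88, so Q = 0.7. From demand, P = 91.5.
DWL is the triangle between Q = 0.7 and Q = 1.4: ½·(1.4 − 0.7)·(91.5 − 88) = 1.225.

DWL = 1.225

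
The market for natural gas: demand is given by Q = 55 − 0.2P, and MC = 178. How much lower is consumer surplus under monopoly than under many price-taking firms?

Inverting demand: P = 275 − 5Q.
Under competition P = MC = 178, so Q = (275 − 178)/5 = 19.4.
CS = ½·(275 − 178)·19.4 = 940.9.
Monopoly sets MR = MC: 275 − 10Q = 178 ⇒ Q = 9.7, P = 275 − 5·9.7 = 226.5.
CS = ½·(275 − 226.5)·9.7 = 235.225.
Change in consumer surplus: 235.225 − 940.9 = −705.675.

CS falls by 705.675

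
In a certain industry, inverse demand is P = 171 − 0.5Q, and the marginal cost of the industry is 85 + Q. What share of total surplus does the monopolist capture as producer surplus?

PS/TS = 0.8

A monopolist chooses Q where MR = MC. MR = 171 − Q; setting this equal to 85 + Q gives Q = 43 and P = 149.5.
CS = ½·(171 − 149.5)·43 = 462.25.
PS = P·Q − VC(Q) = 149.5·43 − (85·43 + ½·1·43²) = 1849.
Share captured = PS/TS = 1849/2311.25 = 0.8.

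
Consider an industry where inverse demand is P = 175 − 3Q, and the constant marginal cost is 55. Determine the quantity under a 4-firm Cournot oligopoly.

In a 4-firm Cournot equilibrium, symmetry and the first-order condition give q = (175 − 55)/(15) = 8. So Q = 32 and P = 79.

Q = 32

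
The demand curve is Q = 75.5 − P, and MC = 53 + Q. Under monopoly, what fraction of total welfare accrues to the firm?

Inverting demand: P = 75.5 − Q.
The monopolist equates marginal revenue to marginal cost: 75.5 − 2Q = 53 + Q, so Q = 7.5. From demand, P = 68.
CS = ½·(75.5 − 68)·7.5 = 28.125.
PS = P·Q − VC(Q) = 68·7.5 − (53·7.5 + ½·1·7.5²) = 84.375.
Share captured = PS/TS = 84.375/112.5 = 0.75.

PS/TS = 0.75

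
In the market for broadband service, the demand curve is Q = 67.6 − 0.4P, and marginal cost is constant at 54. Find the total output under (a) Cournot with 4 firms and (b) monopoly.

Cournot: Q = 36.8; Monopoly: Q = 23

Inverting demand: P = 169 − 2.5Q.
With 4 symmetric Cournot firms, each firm's FOC gives 169 − 12.5q = 54, so q = 9.2, Q = 4·9.2 = 36.8, and P = 77.
A monopolist chooses Q where MR = MC. MR = 169 − 5Q; setting this equal to 54 gives Q = 23 and P = 111.5.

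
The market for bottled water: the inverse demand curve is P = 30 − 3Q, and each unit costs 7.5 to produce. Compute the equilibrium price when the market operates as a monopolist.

P = 18.75

A monopolist chooses Q where MR = MC. MR = 30 − 6Q; setting this equal to 7.5 gives Q = 3.75 and P = 18.75.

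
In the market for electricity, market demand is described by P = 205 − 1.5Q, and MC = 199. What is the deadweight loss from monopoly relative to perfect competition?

Under competition P = MC = 199, so Q = (205 − 199)/1.5 = 4.
Monopoly sets MR = MC: 205 − 3Q = 199 ⇒ Q = 2, P = 205 − 1.5·2 = 202.
DWL is the triangle between Q = 2 and Q = 4: ½·(4 − 2)·(202 − 199) = 3.

DWL = 3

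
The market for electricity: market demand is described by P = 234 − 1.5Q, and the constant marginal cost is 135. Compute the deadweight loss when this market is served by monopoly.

DWL = 816.75

Perfect competition: P = MC = 135, so 234 − 1.5Q = 135 and Q = 66.
Monopoly sets MR = MC: 234 − 3Q = 135 ⇒ Q = 33, P = 234 − 1.5·33 = 184.5.
DWL is the triangle between Q = 33 and Q = 66: ½·(66 − 33)·(184.5 − 135) = 816.75.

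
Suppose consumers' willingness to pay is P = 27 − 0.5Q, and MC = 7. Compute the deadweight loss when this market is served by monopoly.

Perfect competition: P = MC = 7, so 27 − 0.5Q = 7 and Q = 40.
Monopoly sets MR = MC: 27 − Q = 7 ⇒ Q = 20, P = 27 − 0.5·20 = 17.
DWL is the triangle between Q = 20 and Q = 40: ½·(40 − 20)·(17 − 7) = 100.

DWL = 100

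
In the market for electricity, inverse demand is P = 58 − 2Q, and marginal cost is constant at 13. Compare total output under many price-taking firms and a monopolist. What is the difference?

Total output falls by 11.25

Under competition P = MC = 13, so Q = (58 − 13)/2 = 22.5.
Monopoly sets MR = MC: 58 − 4Q = 13 ⇒ Q = 11.25, P = 58 − 2·11.25 = 35.5.
Change in total output: 11.25 − 22.5 = −11.25.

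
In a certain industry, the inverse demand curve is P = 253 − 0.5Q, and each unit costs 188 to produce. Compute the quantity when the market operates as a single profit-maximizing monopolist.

Q = 65

Monopoly sets MR = MC: 253 − Q = 188 ⇒ Q = 65, P = 253 − 0.5·65 = 220.5.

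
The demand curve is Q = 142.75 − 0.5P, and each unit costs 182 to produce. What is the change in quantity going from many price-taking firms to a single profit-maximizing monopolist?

Inverting demand: P = 285.5 − 2Q.
Under competition P = MC = 182, so Q = (285.5 − 182)/2 = 51.75.
The monopolist equates marginal revenue to marginal cost: 285.5 − 4Q = 182, so Q = 25.875. From demand, P = 233.75.
Change in quantity: 25.875 − 51.75 = −25.875.

Quantity falls by 25.875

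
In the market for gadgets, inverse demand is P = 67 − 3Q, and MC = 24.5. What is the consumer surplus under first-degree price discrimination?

CS = 0

With perfect price discrimination, output is the efficient level Q = 85/6 (where demand meets MC), but every buyer pays their willingness to pay: CS = 0 and PS = total surplus.
CS = 0.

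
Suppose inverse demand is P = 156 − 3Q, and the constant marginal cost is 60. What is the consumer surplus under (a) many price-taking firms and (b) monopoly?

Perfect competition: P = MC = 60, so 156 − 3Q = 60 and Q = 32.
CS = ½·(156 − 60)·32 = 1536.
A monopolist chooses Q where MR = MC. MR = 156 − 6Q; setting this equal to 60 gives Q = 16 and P = 108.
CS = ½·(156 − 108)·16 = 384.

Competition: CS = 1536; Monopoly: CS = 384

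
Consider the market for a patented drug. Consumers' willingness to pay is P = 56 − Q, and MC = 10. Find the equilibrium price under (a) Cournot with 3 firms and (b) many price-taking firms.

With 3 symmetric Cournot firms, each firm's FOC gives 56 − 4q = 10, so q = 11.5, Q = 3·11.5 = 34.5, and P = 21.5.
Under competition P = MC = 10, so Q = (56 − 10)/1 = 46.

Cournot: P = 21.5; Competition: P = 10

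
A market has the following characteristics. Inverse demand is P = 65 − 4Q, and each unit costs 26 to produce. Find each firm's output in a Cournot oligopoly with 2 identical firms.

q_i = 3.25

Cournot with 2 identical firms: the symmetric best-response condition is 65 − 12q = 26. Each firm produces q = 3.25, total output Q = 6.5, price P = 39.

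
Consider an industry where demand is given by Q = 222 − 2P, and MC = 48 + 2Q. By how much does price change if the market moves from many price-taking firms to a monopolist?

Inverting demand: P = 111 − 0.5Q.
Competitive equilibrium sets price equal to marginal cost: 111 − 0.5Q = 48 + 2Q, so Q = 25.2 and P = 98.4.
A monopolist chooses Q where MR = MC. MR = 111 − Q; setting this equal to 48 + 2Q gives Q = 21 and P = 100.5.
Change in price: 100.5 − 98.4 = 2.1.

P rises by 2.1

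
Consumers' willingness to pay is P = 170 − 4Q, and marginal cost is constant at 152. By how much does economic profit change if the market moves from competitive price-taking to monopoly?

Competitive firms price at marginal cost: P = 152, giving Q = 4.5.
Profit = (152 − 152)·4.5 = 0.
The monopolist equates marginal revenue to marginal cost: 170 − 8Q = 152, so Q = 2.25. From demand, P = 161.
Profit = (161 − 152)·2.25 = 20.25.
Change in economic profit: 20.25 − 0 = 20.25.

π rises by 20.25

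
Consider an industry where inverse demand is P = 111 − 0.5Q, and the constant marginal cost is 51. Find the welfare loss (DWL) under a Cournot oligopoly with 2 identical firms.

Perfect competition: P = MC = 51, so 111 − 0.5Q = 51 and Q = 120.
In a 2-firm Cournot equilibrium, symmetry and the first-order condition give q = (111 − 51)/(1.5) = 40. So Q = 80 and P = 71.
DWL is the triangle between Q = 80 and Q = 120: ½·(120 − 80)·(71 − 51) = 400.

DWL = 400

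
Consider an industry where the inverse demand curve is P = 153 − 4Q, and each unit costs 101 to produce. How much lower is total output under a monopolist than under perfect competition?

Q falls by 6.5

Perfect competition: P = MC = 101, so 153 − 4Q = 101 and Q = 13.
Monopoly sets MR = MC: 153 − 8Q = 101 ⇒ Q = 6.5, P = 153 − 4·6.5 = 127.
Change in total output: 6.5 − 13 = −6.5.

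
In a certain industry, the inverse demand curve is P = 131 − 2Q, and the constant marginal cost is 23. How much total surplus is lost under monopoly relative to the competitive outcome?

Perfect competition: P = MC = 23, so 131 − 2Q = 23 and Q = 54.
A monopolist chooses Q where MR = MC. MR = 131 − 4Q; setting this equal to 23 gives Q = 27 and P = 77.
DWL is the triangle between Q = 27 and Q = 54: ½·(54 − 27)·(77 − 23) = 729.

DWL = 729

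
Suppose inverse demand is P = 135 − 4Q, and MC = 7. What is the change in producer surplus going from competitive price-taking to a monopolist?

PS rises by 1024

Under competition P = MC = 7, so Q = (135 − 7)/4 = 32.
PS = (7 − 7)·32 = 0.
Monopoly sets MR = MC: 135 − 8Q = 7 ⇒ Q = 16, P = 135 − 4·16 = 71.
PS = (71 − 7)·16 = 1024.
Change in producer surplus: 1024 − 0 = 1024.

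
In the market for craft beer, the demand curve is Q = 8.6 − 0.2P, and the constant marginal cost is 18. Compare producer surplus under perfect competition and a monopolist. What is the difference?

Inverting demand: P = 43 − 5Q.
Under competition P = MC = 18, so Q = (43 − 18)/5 = 5.
PS = (18 − 18)·5 = 0.
The monopolist equates marginal revenue to marginal cost: 43 − 10Q = 18, so Q = 2.5. From demand, P = 30.5.
PS = (30.5 − 18)·2.5 = 31.25.
Change in producer surplus: 31.25 − 0 = 31.25.

Producer surplus rises by 31.25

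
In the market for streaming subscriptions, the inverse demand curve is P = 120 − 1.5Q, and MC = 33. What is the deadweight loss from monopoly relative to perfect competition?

DWL = 630.75

Under competition P = MC = 33, so Q = (120 − 33)/1.5 = 58.
A monopolist chooses Q where MR = MC. MR = 120 − 3Q; setting this equal to 33 gives Q = 29 and P = 76.5.
DWL is the triangle between Q = 29 and Q = 58: ½·(58 − 29)·(76.5 − 33) = 630.75.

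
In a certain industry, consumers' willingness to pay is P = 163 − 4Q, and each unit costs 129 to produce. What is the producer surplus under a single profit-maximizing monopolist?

PS = 72.25

The monopolist equates marginal revenue to marginal cost: 163 − 8Q = 129, so Q = 4.25. From demand, P = 146.
PS = (146 − 129)·4.25 = 72.25.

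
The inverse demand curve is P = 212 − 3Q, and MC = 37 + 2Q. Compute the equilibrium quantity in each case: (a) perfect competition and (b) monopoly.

Competition: Q = 35; Monopoly: Q = 21.875

Under competition P = MC: 212 − 3Q = 37 + 2Q ⇒ Q = 35, P = 107.
A monopolist chooses Q where MR = MC. MR = 212 − 6Q; setting this equal to 37 + 2Q gives Q = 21.875 and P = 146.375.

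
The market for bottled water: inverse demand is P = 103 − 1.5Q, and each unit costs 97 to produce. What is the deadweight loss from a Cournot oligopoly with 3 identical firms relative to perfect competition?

Under competition P = MC = 97, so Q = (103 − 97)/1.5 = 4.
Cournot with 3 identical firms: the symmetric best-response condition is 103 − 6q = 97. Each firm produces q = 1, total output Q = 3, price P = 98.5.
DWL is the triangle between Q = 3 and Q = 4: ½·(4 − 3)·(98.5 − 97) = 0.75.

DWL = 0.75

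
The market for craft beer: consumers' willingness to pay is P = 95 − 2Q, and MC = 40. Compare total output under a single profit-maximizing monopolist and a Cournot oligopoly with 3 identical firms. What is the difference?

Q rises by 6.875

The monopolist equates marginal revenue to marginal cost: 95 − 4Q = 40, so Q = 13.75. From demand, P = 67.5.
Cournot with 3 identical firms: the symmetric best-response condition is 95 − 8q = 40. Each firm produces q = 6.875, total output Q = 20.625, price P = 53.75.
Change in total output: 20.625 − 13.75 = 6.875.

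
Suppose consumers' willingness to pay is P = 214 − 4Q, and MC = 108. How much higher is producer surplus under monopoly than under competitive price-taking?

Under competition P = MC = 108, so Q = (214 − 108)/4 = 26.5.
PS = (108 − 108)·26.5 = 0.
A monopolist chooses Q where MR = MC. MR = 214 − 8Q; setting this equal to 108 gives Q = 13.25 and P = 161.
PS = (161 − 108)·13.25 = 702.25.
Change in producer surplus: 702.25 − 0 = 702.25.

Producer surplus rises by 702.25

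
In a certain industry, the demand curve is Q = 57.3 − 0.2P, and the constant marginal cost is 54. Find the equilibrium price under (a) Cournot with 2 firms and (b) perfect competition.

Cournot: P = 131.5; Competition: P = 54

Inverting demand: P = 286.5 − 5Q.
In a 2-firm Cournot equilibrium, symmetry and the first-order condition give q = (286.5 − 54)/(15) = 15.5. So Q = 31 and P = 131.5.
Under competition P = MC = 54, so Q = (286.5 − 54)/5 = 46.5.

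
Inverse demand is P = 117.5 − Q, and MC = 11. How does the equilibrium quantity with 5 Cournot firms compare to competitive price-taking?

Cournot with 5 identical firms: the symmetric best-response condition is 117.5 − 6q = 11. Each firm produces q = 17.75, total output Q = 88.75, price P = 28.75.
Under competition P = MC = 11, so Q = (117.5 − 11)/1 = 106.5.

Cournot: Q = 88.75; Competition: Q = 106.5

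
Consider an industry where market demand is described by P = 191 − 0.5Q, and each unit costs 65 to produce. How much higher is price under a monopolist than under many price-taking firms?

Price rises by 63

Perfect competition: P = MC = 65, so 191 − 0.5Q = 65 and Q = 252.
The monopolist equates marginal revenue to marginal cost: 191 − Q = 65, so Q = 126. From demand, P = 128.
Change in price: 128 − 65 = 63.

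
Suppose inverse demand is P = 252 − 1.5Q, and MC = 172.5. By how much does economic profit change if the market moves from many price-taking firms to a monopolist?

π rises by 1053.375

Perfect competition: P = MC = 172.5, so 252 − 1.5Q = 172.5 and Q = 53.
Profit = (172.5 − 172.5)·53 = 0.
The monopolist equates marginal revenue to marginal cost: 252 − 3Q = 172.5, so Q = 26.5. From demand, P = 212.25.
Profit = (212.25 − 172.5)·26.5 = 1053.375.
Change in economic profit: 1053.375 − 0 = 1053.375.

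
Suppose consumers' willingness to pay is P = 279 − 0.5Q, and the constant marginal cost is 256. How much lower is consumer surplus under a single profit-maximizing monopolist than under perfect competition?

Under competition P = MC = 256, so Q = (279 − 256)/0.5 = 46.
CS = ½·(279 − 256)·46 = 529.
A monopolist chooses Q where MR = MC. MR = 279 − Q; setting this equal to 256 gives Q = 23 and P = 267.5.
CS = ½·(279 − 267.5)·23 = 132.25.
Change in consumer surplus: 132.25 − 529 = −396.75.

Consumer surplus falls by 396.75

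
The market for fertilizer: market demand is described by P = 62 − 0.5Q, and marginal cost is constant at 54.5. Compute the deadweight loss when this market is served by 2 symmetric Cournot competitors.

Perfect competition: P = MC = 54.5, so 62 − 0.5Q = 54.5 and Q = 15.
In a 2-firm Cournot equilibrium, symmetry and the first-order condition give q = (62 − 54.5)/(1.5) = 5. So Q = 10 and P = 57.
DWL is the triangle between Q = 10 and Q = 15: ½·(15 − 10)·(57 − 54.5) = 6.25.

DWL = 6.25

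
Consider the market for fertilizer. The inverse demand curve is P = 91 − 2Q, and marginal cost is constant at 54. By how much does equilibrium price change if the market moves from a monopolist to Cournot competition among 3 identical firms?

Monopoly sets MR = MC: 91 − 4Q = 54 ⇒ Q = 9.25, P = 91 − 2·9.25 = 72.5.
In a 3-firm Cournot equilibrium, symmetry and the first-order condition give q = (91 − 54)/(8) = 4.625. So Q = 13.875 and P = 63.25.
Change in equilibrium price: 63.25 − 72.5 = −9.25.

Equilibrium price falls by 9.25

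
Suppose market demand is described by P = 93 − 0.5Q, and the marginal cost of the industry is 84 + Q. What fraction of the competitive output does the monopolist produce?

The monopolist equates marginal revenue to marginal cost: 93 − Q = 84 + Q, so Q = 4.5. From demand, P = 90.75.
Competitive equilibrium sets price equal to marginal cost: 93 − 0.5Q = 84 + Q, so Q = 6 and P = 90.
Ratio Q_m/Q_c = 4.5/6 = 0.75.

Q_m/Q_c = 0.75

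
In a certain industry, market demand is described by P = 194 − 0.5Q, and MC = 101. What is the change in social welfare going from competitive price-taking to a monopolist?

TS falls by 2162.25

Perfect competition: P = MC = 101, so 194 − 0.5Q = 101 and Q = 186.
CS = ½·(194 − 101)·186 = 8649; PS = (101 − 101)·186 = 0; TS = 8649.
The monopolist equates marginal revenue to marginal cost: 194 − Q = 101, so Q = 93. From demand, P = 147.5.
CS = ½·(194 − 147.5)·93 = 2162.25; PS = (147.5 − 101)·93 = 4324.5; TS = 6486.75.
Change in social welfare: 6486.75 − 8649 = −2162.25.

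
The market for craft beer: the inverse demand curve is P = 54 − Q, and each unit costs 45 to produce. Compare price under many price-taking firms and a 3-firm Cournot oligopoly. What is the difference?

Price rises by 2.25

Under competition P = MC = 45, so Q = (54 − 45)/1 = 9.
With 3 symmetric Cournot firms, each firm's FOC gives 54 − 4q = 45, so q = 2.25, Q = 3·2.25 = 6.75, and P = 47.25.
Change in price: 47.25 − 45 = 2.25.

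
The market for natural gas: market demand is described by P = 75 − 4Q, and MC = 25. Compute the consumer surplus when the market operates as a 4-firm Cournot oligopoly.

CS = 200

With 4 symmetric Cournot firms, each firm's FOC gives 75 − 20q = 25, so q = 2.5, Q = 4·2.5 = 10, and P = 35.
CS = ½·(75 − 35)·10 = 200.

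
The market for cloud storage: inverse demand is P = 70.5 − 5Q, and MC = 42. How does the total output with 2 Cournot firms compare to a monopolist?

Cournot with 2 identical firms: the symmetric best-response condition is 70.5 − 15q = 42. Each firm produces q = 1.9, total output Q = 3.8, price P = 51.5.
Monopoly sets MR = MC: 70.5 − 10Q = 42 ⇒ Q = 2.85, P = 70.5 − 5·2.85 = 56.25.

Cournot: Q = 3.8; Monopoly: Q = 2.85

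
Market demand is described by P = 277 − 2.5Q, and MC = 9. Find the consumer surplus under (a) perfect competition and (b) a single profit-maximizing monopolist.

Perfect competition: P = MC = 9, so 277 − 2.5Q = 9 and Q = 107.2.
CS = ½·(277 − 9)·107.2 = 14364.8.
Monopoly sets MR = MC: 277 − 5Q = 9 ⇒ Q = 53.6, P = 277 − 2.5·53.6 = 143.
CS = ½·(277 − 143)·53.6 = 3591.2.

Competition: CS = 14364.8; Monopoly: CS = 3591.2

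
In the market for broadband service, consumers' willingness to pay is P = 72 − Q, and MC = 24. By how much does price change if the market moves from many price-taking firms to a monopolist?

Price rises by 24

Under competition P = MC = 24, so Q = (72 − 24)/1 = 48.
A monopolist chooses Q where MR = MC. MR = 72 − 2Q; setting this equal to 24 gives Q = 24 and P = 48.
Change in price: 48 − 24 = 24.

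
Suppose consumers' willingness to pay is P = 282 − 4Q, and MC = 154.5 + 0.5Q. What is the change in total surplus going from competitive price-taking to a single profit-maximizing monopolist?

Under competition P = MC: 282 − 4Q = 154.5 + 0.5Q ⇒ Q = 85/3, P = 506/3.
CS = ½·(282 − 506/3)·85/3 = 14450/9; PS = (506/3·85/3 − 154.5·85/3 − ½·0.5·(85/3)²) = 7225/36; TS = 1806.25.
Monopoly sets MR = MC: 282 − 8Q = 154.5 + 0.5Q ⇒ Q = 15, P = 282 − 4·15 = 222.
CS = ½·(282 − 222)·15 = 450; PS = (222·15 − 154.5·15 − ½·0.5·15²) = 956.25; TS = 1406.25.
Change in total surplus: 1406.25 − 1806.25 = −400.

TS falls by 400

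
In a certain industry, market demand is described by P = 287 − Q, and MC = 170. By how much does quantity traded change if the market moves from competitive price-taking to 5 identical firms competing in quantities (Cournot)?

Q falls by 19.5

Perfect competition: P = MC = 170, so 287 − Q = 170 and Q = 117.
Cournot with 5 identical firms: the symmetric best-response condition is 287 − 6q = 170. Each firm produces q = 19.5, total output Q = 97.5, price P = 189.5.
Change in quantity traded: 97.5 − 117 = −19.5.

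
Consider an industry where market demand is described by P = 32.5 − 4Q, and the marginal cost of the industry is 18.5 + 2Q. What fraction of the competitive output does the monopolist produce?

Q_m/Q_c = 0.6

A monopolist chooses Q where MR = MC. MR = 32.5 − 8Q; setting this equal to 18.5 + 2Q gives Q = 1.4 and P = 26.9.
Competitive equilibrium sets price equal to marginal cost: 32.5 − 4Q = 18.5 + 2Q, so Q = 7/3 and P = 139/6.
Ratio Q_m/Q_c = 1.4/(7/3) = 0.6.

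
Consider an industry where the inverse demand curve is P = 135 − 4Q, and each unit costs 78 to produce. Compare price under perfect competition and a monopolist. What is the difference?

Competitive firms price at marginal cost: P = 78, giving Q = 14.25.
A monopolist chooses Q where MR = MC. MR = 135 − 8Q; setting this equal to 78 gives Q = 7.125 and P = 106.5.
Change in price: 106.5 − 78 = 28.5.

P rises by 28.5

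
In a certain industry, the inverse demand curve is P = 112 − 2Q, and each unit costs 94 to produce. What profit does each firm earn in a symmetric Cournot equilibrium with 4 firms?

π_i = 6.48

In a 4-firm Cournot equilibrium, symmetry and the first-order condition give q = (112 − 94)/(10) = 1.8. So Q = 7.2 and P = 97.6.
Each firm's profit = (97.6 − 94)·1.8 = 6.48.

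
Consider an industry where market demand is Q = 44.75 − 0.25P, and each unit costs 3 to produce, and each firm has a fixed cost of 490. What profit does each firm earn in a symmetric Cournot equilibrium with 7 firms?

π_i = −369

Inverting demand: P = 179 − 4Q.
In a 7-firm Cournot equilibrium, symmetry and the first-order condition give q = (179 − 3)/(32) = 5.5. So Q = 38.5 and P = 25.
Each firm's profit = (25 − 3)·5.5 − 490 = −369.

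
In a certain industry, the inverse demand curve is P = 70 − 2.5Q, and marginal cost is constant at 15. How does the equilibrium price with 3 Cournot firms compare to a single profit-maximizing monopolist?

Cournot: P = 28.75; Monopoly: P = 42.5

In a 3-firm Cournot equilibrium, symmetry and the first-order condition give q = (70 − 15)/(10) = 5.5. So Q = 16.5 and P = 28.75.
Monopoly sets MR = MC: 70 − 5Q = 15 ⇒ Q = 11, P = 70 − 2.5·11 = 42.5.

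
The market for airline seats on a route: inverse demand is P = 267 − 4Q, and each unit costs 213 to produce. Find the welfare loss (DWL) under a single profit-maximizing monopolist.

DWL = 91.125

Perfect competition: P = MC = 213, so 267 − 4Q = 213 and Q = 13.5.
Monopoly sets MR = MC: 267 − 8Q = 213 ⇒ Q = 6.75, P = 267 − 4·6.75 = 240.
DWL is the triangle between Q = 6.75 and Q = 13.5: ½·(13.5 − 6.75)·(240 − 213) = 91.125.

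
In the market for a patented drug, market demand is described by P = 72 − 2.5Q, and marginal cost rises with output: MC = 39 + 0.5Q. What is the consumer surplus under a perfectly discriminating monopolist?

CS = 0

A perfectly discriminating monopolist sells every unit with P(Q) ≥ MC(Q), so output equals the competitive quantity Q = 11. Each buyer pays their reservation price, so CS = 0 and the firm captures all surplus.
CS = 0.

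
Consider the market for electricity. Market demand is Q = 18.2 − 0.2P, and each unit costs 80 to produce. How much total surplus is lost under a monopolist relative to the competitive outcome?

Inverting demand: P = 91 − 5Q.
Competitive firms price at marginal cost: P = 80, giving Q = 2.2.
The monopolist equates marginal revenue to marginal cost: 91 − 10Q = 80, so Q = 1.1. From demand, P = 85.5.
DWL is the triangle between Q = 1.1 and Q = 2.2: ½·(2.2 − 1.1)·(85.5 − 80) = 3.025.

DWL = 3.025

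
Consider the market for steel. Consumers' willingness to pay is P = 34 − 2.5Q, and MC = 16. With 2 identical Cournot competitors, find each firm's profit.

Cournot with 2 identical firms: the symmetric best-response condition is 34 − 7.5q = 16. Each firm produces q = 2.4, total output Q = 4.8, price P = 22.
Each firm's profit = (22 − 16)·2.4 = 14.4.

π_i = 14.4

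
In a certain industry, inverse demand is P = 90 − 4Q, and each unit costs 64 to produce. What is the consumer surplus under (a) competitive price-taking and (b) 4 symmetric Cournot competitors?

Competition: CS = 84.5; Cournot: CS = 54.08

Competitive firms price at marginal cost: P = 64, giving Q = 6.5.
CS = ½·(90 − 64)·6.5 = 84.5.
In a 4-firm Cournot equilibrium, symmetry and the first-order condition give q = (90 − 64)/(20) = 1.3. So Q = 5.2 and P = 69.2.
CS = ½·(90 − 69.2)·5.2 = 54.08.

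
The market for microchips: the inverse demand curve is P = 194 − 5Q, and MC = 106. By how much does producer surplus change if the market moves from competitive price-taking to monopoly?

Producer surplus rises by 387.2

Perfect competition: P = MC = 106, so 194 − 5Q = 106 and Q = 17.6.
PS = (106 − 106)·17.6 = 0.
The monopolist equates marginal revenue to marginal cost: 194 − 10Q = 106, so Q = 8.8. From demand, P = 150.
PS = (150 − 106)·8.8 = 387.2.
Change in producer surplus: 387.2 − 0 = 387.2.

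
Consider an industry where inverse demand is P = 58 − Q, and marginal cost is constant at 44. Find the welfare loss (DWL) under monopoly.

Competitive firms price at marginal cost: P = 44, giving Q = 14.
A monopolist chooses Q where MR = MC. MR = 58 − 2Q; setting this equal to 44 gives Q = 7 and P = 51.
DWL is the triangle between Q = 7 and Q = 14: ½·(14 − 7)·(51 − 44) = 24.5.

DWL = 24.5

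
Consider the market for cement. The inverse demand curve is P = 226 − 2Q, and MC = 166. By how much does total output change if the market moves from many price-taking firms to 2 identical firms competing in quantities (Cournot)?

Q falls by 10

Competitive firms price at marginal cost: P = 166, giving Q = 30.
With 2 symmetric Cournot firms, each firm's FOC gives 226 − 6q = 166, so q = 10, Q = 2·10 = 20, and P = 186.
Change in total output: 20 − 30 = −10.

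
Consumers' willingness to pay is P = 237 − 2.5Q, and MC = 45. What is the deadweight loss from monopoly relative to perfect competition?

DWL = 1843.2

Perfect competition: P = MC = 45, so 237 − 2.5Q = 45 and Q = 76.8.
The monopolist equates marginal revenue to marginal cost: 237 − 5Q = 45, so Q = 38.4. From demand, P = 141.
DWL is the triangle between Q = 38.4 and Q = 76.8: ½·(76.8 − 38.4)·(141 − 45) = 1843.2.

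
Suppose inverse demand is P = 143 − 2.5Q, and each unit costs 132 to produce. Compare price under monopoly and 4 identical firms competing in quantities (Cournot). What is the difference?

The monopolist equates marginal revenue to marginal cost: 143 − 5Q = 132, so Q = 2.2. From demand, P = 137.5.
Cournot with 4 identical firms: the symmetric best-response condition is 143 − 12.5q = 132. Each firm produces q = 0.88, total output Q = 3.52, price P = 134.2.
Change in price: 134.2 − 137.5 = −3.3.

P falls by 3.3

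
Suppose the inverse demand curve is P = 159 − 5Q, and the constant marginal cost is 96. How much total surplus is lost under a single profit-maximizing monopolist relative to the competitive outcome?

DWL = 99.225

Competitive firms price at marginal cost: P = 96, giving Q = 12.6.
A monopolist chooses Q where MR = MC. MR = 159 − 10Q; setting this equal to 96 gives Q = 6.3 and P = 127.5.
DWL is the triangle between Q = 6.3 and Q = 12.6: ½·(12.6 − 6.3)·(127.5 − 96) = 99.225.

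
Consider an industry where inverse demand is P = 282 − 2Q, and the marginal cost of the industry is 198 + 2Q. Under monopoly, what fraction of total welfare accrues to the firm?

PS/TS = 0.75

A monopolist chooses Q where MR = MC. MR = 282 − 4Q; setting this equal to 198 + 2Q gives Q = 14 and P = 254.
CS = ½·(282 − 254)·14 = 196.
PS = P·Q − VC(Q) = 254·14 − (198·14 + ½·2·14²) = 588.
Share captured = PS/TS = 588/784 = 0.75.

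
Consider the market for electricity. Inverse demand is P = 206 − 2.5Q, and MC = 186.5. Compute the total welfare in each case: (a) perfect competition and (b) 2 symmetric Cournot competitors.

Competition: TS = 76.05; Cournot: TS = 67.6

Under competition P = MC = 186.5, so Q = (206 − 186.5)/2.5 = 7.8.
CS = ½·(206 − 186.5)·7.8 = 76.05; PS = (186.5 − 186.5)·7.8 = 0; TS = 76.05.
With 2 symmetric Cournot firms, each firm's FOC gives 206 − 7.5q = 186.5, so q = 2.6, Q = 2·2.6 = 5.2, and P = 193.
CS = ½·(206 − 193)·5.2 = 33.8; PS = (193 − 186.5)·5.2 = 33.8; TS = 67.6.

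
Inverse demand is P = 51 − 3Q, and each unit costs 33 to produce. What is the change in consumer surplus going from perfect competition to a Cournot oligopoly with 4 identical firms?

Perfect competition: P = MC = 33, so 51 − 3Q = 33 and Q = 6.
CS = ½·(51 − 33)·6 = 54.
Cournot with 4 identical firms: the symmetric best-response condition is 51 − 15q = 33. Each firm produces q = 1.2, total output Q = 4.8, price P = 36.6.
CS = ½·(51 − 36.6)·4.8 = 34.56.
Change in consumer surplus: 34.56 − 54 = −19.44.

Consumer surplus falls by 19.44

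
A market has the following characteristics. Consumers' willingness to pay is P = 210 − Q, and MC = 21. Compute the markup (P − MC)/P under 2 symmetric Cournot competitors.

Lerner index = 0.75

Cournot with 2 identical firms: the symmetric best-response condition is 210 − 3q = 21. Each firm produces q = 63, total output Q = 126, price P = 84.
Lerner index = (P − MC)/P = (84 − 21)/84 = 0.75.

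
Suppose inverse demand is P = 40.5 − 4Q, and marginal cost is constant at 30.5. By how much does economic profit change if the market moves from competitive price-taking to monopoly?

π rises by 6.25

Perfect competition: P = MC = 30.5, so 40.5 − 4Q = 30.5 and Q = 2.5.
Profit = (30.5 − 30.5)·2.5 = 0.
Monopoly sets MR = MC: 40.5 − 8Q = 30.5 ⇒ Q = 1.25, P = 40.5 − 4·1.25 = 35.5.
Profit = (35.5 − 30.5)·1.25 = 6.25.
Change in economic profit: 6.25 − 0 = 6.25.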